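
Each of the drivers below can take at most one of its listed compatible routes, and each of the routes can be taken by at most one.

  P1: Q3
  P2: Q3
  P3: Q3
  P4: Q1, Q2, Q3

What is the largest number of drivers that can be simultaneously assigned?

Unit-capacity flow: source→left, listed edges, right→sink; max matching = max flow.
Augmenting path P1→Q3 (+1); matched 1.
Augmenting path P4→Q1 (+1); matched 2.
No augmenting path remains; maximum matching = 2.
König certificate: {P4, Q3} is a vertex cover of size 2 (every listed pair touches it), so no matching can be larger.

2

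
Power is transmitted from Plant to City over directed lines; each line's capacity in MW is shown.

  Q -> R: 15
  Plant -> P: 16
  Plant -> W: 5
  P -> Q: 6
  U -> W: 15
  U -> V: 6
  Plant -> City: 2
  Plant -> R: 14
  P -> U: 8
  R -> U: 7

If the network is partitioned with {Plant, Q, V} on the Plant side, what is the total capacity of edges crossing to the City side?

Edges leaving {Plant, Q, V}: Plant→P (16), Plant→R (14), Plant→W (5), Plant→City (2), Q→R (15).
Cut capacity = 16 + 14 + 5 + 2 + 15 = 52.

52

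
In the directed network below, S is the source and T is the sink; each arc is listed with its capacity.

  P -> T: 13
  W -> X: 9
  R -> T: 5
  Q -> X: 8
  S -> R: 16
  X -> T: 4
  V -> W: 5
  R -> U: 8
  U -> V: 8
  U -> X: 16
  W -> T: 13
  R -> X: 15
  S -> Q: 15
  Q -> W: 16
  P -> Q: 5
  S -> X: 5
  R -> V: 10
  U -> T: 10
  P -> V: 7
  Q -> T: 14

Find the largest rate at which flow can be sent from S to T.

35

Augment S→Q→T: bottleneck 14, flow now 14.
Augment S→R→T: bottleneck 5, flow now 19.
Augment S→X→T: bottleneck 4, flow now 23.
Augment S→Q→W→T: bottleneck 1, flow now 24.
Augment S→R→U→T: bottleneck 8, flow now 32.
Augment S→R→V→W→T: bottleneck 3, flow now 35.
No augmenting path remains; maximum flow = 35.
In the residual graph, reachable from S: {S, X}.
Min-cut edges: S→Q (15), S→R (16), X→T (4); capacity 15 + 16 + 4 = 35.
This cut is saturated, so no flow can exceed 35.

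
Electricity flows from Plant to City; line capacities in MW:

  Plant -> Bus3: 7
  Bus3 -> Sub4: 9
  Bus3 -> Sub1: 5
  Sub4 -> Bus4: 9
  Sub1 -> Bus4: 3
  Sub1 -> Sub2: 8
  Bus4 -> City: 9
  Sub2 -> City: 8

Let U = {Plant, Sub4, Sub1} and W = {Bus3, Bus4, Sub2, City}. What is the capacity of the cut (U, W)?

Edges leaving {Plant, Sub4, Sub1}: Plant→Bus3 (7), Sub4→Bus4 (9), Sub1→Bus4 (3), Sub1→Sub2 (8).
Cut capacity = 7 + 9 + 3 + 8 = 27.

27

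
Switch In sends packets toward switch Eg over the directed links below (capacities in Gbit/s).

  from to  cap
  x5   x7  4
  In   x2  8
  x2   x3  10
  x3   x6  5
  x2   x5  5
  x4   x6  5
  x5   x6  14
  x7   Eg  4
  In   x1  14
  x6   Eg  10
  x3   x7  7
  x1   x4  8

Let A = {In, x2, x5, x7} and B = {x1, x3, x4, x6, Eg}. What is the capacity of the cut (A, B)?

Edges leaving {In, x2, x5, x7}: In→x1 (14), x2→x3 (10), x5→x6 (14), x7→Eg (4).
Cut capacity = 14 + 10 + 14 + 4 = 42.

42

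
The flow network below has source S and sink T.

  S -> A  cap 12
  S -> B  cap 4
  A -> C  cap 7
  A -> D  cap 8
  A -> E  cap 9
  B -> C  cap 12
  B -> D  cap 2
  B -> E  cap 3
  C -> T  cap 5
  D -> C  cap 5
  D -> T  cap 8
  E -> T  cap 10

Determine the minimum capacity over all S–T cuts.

16

Augment S→A→C→T: bottleneck 5, flow now 5.
Augment S→A→D→T: bottleneck 7, flow now 12.
Augment S→B→D→T: bottleneck 1, flow now 13.
Augment S→B→E→T: bottleneck 3, flow now 16.
No augmenting path remains; maximum flow = 16.
By max-flow min-cut, the minimum cut capacity equals the max flow.
In the residual graph, reachable from S: {S}.
Min-cut edges: S→A (12), S→B (4); capacity 12 + 4 = 16.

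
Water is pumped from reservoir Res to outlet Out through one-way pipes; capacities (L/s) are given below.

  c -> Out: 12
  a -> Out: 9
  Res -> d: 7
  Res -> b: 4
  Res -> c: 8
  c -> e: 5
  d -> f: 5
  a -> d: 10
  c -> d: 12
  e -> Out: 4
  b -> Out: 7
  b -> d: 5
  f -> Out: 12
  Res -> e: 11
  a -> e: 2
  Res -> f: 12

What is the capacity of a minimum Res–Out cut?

28

Augment Res→b→Out: bottleneck 4, flow now 4.
Augment Res→c→Out: bottleneck 8, flow now 12.
Augment Res→e→Out: bottleneck 4, flow now 16.
Augment Res→f→Out: bottleneck 12, flow now 28.
No augmenting path remains; maximum flow = 28.
By max-flow min-cut, the minimum cut capacity equals the max flow.
In the residual graph, reachable from Res: {Res, d, e, f}.
Min-cut edges: Res→b (4), Res→c (8), e→Out (4), f→Out (12); capacity 4 + 8 + 4 + 12 = 28.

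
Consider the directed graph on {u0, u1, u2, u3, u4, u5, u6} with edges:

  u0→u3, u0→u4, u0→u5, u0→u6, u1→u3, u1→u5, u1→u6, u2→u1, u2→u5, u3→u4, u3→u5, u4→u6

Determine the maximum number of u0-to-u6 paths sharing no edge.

2

Assign every edge capacity 1; by Menger, the answer equals the max flow.
Path u0→u6 (+1); total 1.
Path u0→u4→u6 (+1); total 2.
No residual u0→u6 path; max flow = 2.
Certifying cut of size 2: {u0→u6, u4→u6}.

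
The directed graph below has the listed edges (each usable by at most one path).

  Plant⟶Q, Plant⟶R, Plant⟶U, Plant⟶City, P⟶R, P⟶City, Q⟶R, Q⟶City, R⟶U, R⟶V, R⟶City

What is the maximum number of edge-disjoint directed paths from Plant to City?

Assign every edge capacity 1; by Menger, the answer equals the max flow.
Path Plant→City (+1); total 1.
Path Plant→Q→City (+1); total 2.
Path Plant→R→City (+1); total 3.
No residual Plant→City path; max flow = 3.
Certifying cut of size 3: {Plant→City, Plant→Q, Plant→R}.

3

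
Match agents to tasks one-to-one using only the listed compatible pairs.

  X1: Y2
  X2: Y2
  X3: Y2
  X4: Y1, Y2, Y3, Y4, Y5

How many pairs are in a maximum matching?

2

Unit-capacity flow: source→left, listed edges, right→sink; max matching = max flow.
Augmenting path X1→Y2 (+1); matched 1.
Augmenting path X4→Y1 (+1); matched 2.
No augmenting path remains; maximum matching = 2.
König certificate: {X4, Y2} is a vertex cover of size 2 (every listed pair touches it), so no matching can be larger.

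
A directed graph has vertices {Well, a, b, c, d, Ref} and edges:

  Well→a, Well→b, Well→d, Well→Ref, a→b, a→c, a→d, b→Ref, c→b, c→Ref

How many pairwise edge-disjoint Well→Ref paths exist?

Assign every edge capacity 1; by Menger, the answer equals the max flow.
Path Well→Ref (+1); total 1.
Path Well→b→Ref (+1); total 2.
Path Well→a→c→Ref (+1); total 3.
No residual Well→Ref path; max flow = 3.
Certifying cut of size 3: {Well→Ref, Well→a, Well→b}.

3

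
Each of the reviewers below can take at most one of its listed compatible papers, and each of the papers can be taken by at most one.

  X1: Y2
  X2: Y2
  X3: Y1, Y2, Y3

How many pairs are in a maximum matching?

Unit-capacity flow: source→left, listed edges, right→sink; max matching = max flow.
Augmenting path X1→Y2 (+1); matched 1.
Augmenting path X3→Y1 (+1); matched 2.
No augmenting path remains; maximum matching = 2.
König certificate: {X3, Y2} is a vertex cover of size 2 (every listed pair touches it), so no matching can be larger.

2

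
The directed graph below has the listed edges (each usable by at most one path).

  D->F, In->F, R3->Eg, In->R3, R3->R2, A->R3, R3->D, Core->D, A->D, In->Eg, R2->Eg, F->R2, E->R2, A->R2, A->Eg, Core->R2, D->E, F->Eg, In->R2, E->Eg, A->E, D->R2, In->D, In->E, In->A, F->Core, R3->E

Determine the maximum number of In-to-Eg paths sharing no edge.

6

Assign every edge capacity 1; by Menger, the answer equals the max flow.
Path In→Eg (+1); total 1.
Path In→A→Eg (+1); total 2.
Path In→R3→Eg (+1); total 3.
Path In→F→Eg (+1); total 4.
Path In→E→Eg (+1); total 5.
Path In→R2→Eg (+1); total 6.
No residual In→Eg path; max flow = 6.
Certifying cut of size 6: {E→Eg, F→Eg, In→A, In→Eg, In→R3, R2→Eg}.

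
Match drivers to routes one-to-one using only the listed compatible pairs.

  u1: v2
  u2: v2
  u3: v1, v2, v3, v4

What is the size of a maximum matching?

2

Unit-capacity flow: source→left, listed edges, right→sink; max matching = max flow.
Augmenting path u1→v2 (+1); matched 1.
Augmenting path u3→v1 (+1); matched 2.
No augmenting path remains; maximum matching = 2.
König certificate: {u3, v2} is a vertex cover of size 2 (every listed pair touches it), so no matching can be larger.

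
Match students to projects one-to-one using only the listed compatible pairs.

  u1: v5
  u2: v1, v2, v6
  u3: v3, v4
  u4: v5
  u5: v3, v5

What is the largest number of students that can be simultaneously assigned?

Unit-capacity flow: source→left, listed edges, right→sink; max matching = max flow.
Augmenting path u1→v5 (+1); matched 1.
Augmenting path u2→v1 (+1); matched 2.
Augmenting path u3→v3 (+1); matched 3.
Augmenting path u5→v3→u3→v4 (+1); matched 4.
No augmenting path remains; maximum matching = 4.
König certificate: {u2, u3, u5, v5} is a vertex cover of size 4 (every listed pair touches it), so no matching can be larger.

4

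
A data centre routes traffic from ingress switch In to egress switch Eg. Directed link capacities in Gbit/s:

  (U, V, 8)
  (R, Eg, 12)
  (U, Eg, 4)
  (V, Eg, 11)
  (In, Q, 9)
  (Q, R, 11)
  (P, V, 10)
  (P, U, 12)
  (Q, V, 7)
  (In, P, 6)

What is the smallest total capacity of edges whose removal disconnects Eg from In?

Augment In→P→U→Eg: bottleneck 4, flow now 4.
Augment In→P→V→Eg: bottleneck 2, flow now 6.
Augment In→Q→R→Eg: bottleneck 9, flow now 15.
No augmenting path remains; maximum flow = 15.
By max-flow min-cut, the minimum cut capacity equals the max flow.
In the residual graph, reachable from In: {In}.
Min-cut edges: In→P (6), In→Q (9); capacity 6 + 9 = 15.

15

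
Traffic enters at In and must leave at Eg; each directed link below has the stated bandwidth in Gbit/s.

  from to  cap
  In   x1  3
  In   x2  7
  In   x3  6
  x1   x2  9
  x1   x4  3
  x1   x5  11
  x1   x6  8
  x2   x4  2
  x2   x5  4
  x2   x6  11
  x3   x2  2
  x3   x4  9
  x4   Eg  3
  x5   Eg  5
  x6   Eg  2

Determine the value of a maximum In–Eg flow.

10

Augment In→x1→x4→Eg: bottleneck 3, flow now 3.
Augment In→x2→x5→Eg: bottleneck 4, flow now 7.
Augment In→x2→x6→Eg: bottleneck 2, flow now 9.
Augment In→x2→x4→x1→x5→Eg: bottleneck 1, flow now 10. (uses reverse residual edge)
No augmenting path remains; maximum flow = 10.
In the residual graph, reachable from In: {In, x1, x2, x3, x4, x5, x6}.
Min-cut edges: x4→Eg (3), x5→Eg (5), x6→Eg (2); capacity 3 + 5 + 2 = 10.
This cut is saturated, so no flow can exceed 10.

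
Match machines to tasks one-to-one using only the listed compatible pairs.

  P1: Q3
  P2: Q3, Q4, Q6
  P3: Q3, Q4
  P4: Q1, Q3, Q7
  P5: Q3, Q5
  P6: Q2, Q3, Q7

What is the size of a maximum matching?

6

Unit-capacity flow: source→left, listed edges, right→sink; max matching = max flow.
Augmenting path P1→Q3 (+1); matched 1.
Augmenting path P2→Q4 (+1); matched 2.
Augmenting path P4→Q1 (+1); matched 3.
Augmenting path P5→Q5 (+1); matched 4.
Augmenting path P6→Q2 (+1); matched 5.
Augmenting path P3→Q4→P2→Q6 (+1); matched 6.
No augmenting path remains; maximum matching = 6.
König certificate: {P1, P2, P3, P4, P5, P6} is a vertex cover of size 6 (every listed pair touches it), so no matching can be larger.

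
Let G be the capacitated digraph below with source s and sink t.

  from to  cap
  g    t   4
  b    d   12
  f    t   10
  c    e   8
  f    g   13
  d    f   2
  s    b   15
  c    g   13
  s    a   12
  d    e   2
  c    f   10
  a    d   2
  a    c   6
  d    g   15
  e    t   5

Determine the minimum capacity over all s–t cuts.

14

Augment s→a→c→e→t: bottleneck 5, flow now 5.
Augment s→a→c→f→t: bottleneck 1, flow now 6.
Augment s→a→d→f→t: bottleneck 2, flow now 8.
Augment s→b→d→g→t: bottleneck 4, flow now 12.
Augment s→b→d→e→c→f→t: bottleneck 2, flow now 14. (uses reverse residual edge)
No augmenting path remains; maximum flow = 14.
By max-flow min-cut, the minimum cut capacity equals the max flow.
In the residual graph, reachable from s: {s, a, b, d, g}.
Min-cut edges: a→c (6), d→e (2), d→f (2), g→t (4); capacity 6 + 2 + 2 + 4 = 14.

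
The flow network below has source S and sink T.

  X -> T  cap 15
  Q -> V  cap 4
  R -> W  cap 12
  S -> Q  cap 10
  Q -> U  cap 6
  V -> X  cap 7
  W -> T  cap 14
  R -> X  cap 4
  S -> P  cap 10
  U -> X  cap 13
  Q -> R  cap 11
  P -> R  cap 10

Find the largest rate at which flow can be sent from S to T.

20

Augment S→P→R→W→T: bottleneck 10, flow now 10.
Augment S→Q→R→W→T: bottleneck 2, flow now 12.
Augment S→Q→R→X→T: bottleneck 4, flow now 16.
Augment S→Q→U→X→T: bottleneck 4, flow now 20.
No augmenting path remains; maximum flow = 20.
In the residual graph, reachable from S: {S}.
Min-cut edges: S→P (10), S→Q (10); capacity 10 + 10 = 20.
This cut is saturated, so no flow can exceed 20.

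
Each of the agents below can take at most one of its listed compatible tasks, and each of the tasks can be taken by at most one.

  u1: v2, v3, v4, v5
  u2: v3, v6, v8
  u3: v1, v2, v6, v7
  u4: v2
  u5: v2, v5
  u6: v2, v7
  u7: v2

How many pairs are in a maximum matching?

6

Unit-capacity flow: source→left, listed edges, right→sink; max matching = max flow.
Augmenting path u1→v2 (+1); matched 1.
Augmenting path u2→v3 (+1); matched 2.
Augmenting path u3→v1 (+1); matched 3.
Augmenting path u5→v5 (+1); matched 4.
Augmenting path u6→v7 (+1); matched 5.
Augmenting path u4→v2→u1→v4 (+1); matched 6.
No augmenting path remains; maximum matching = 6.
König certificate: {u1, u2, u3, u5, u6, v2} is a vertex cover of size 6 (every listed pair touches it), so no matching can be larger.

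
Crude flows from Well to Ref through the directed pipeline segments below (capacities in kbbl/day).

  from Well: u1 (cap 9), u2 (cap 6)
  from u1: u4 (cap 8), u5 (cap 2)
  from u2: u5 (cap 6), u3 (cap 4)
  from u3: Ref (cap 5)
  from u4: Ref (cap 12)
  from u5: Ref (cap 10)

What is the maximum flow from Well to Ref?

Augment Well→u1→u4→Ref: bottleneck 8, flow now 8.
Augment Well→u1→u5→Ref: bottleneck 1, flow now 9.
Augment Well→u2→u3→Ref: bottleneck 4, flow now 13.
Augment Well→u2→u5→Ref: bottleneck 2, flow now 15.
No augmenting path remains; maximum flow = 15.
In the residual graph, reachable from Well: {Well}.
Min-cut edges: Well→u1 (9), Well→u2 (6); capacity 9 + 6 = 15.
This cut is saturated, so no flow can exceed 15.

15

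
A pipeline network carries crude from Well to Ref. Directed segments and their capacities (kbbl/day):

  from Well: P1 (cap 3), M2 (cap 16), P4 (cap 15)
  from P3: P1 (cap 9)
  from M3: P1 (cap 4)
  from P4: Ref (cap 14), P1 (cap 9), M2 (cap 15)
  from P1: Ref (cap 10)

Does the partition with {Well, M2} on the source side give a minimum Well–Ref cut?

Given cut capacity: 15 + 3 = 18.
Augment Well→P4→Ref: bottleneck 14, flow now 14.
Augment Well→P1→Ref: bottleneck 3, flow now 17.
Augment Well→P4→P1→Ref: bottleneck 1, flow now 18.
No augmenting path remains; maximum flow = 18.
Cut capacity 18 equals the max flow, so it is a minimum cut.

Yes — it is a minimum cut (capacity 18).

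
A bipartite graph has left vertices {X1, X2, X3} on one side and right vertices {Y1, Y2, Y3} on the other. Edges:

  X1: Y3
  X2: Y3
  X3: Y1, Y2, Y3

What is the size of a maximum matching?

Unit-capacity flow: source→left, listed edges, right→sink; max matching = max flow.
Augmenting path X1→Y3 (+1); matched 1.
Augmenting path X3→Y1 (+1); matched 2.
No augmenting path remains; maximum matching = 2.
König certificate: {X3, Y3} is a vertex cover of size 2 (every listed pair touches it), so no matching can be larger.

2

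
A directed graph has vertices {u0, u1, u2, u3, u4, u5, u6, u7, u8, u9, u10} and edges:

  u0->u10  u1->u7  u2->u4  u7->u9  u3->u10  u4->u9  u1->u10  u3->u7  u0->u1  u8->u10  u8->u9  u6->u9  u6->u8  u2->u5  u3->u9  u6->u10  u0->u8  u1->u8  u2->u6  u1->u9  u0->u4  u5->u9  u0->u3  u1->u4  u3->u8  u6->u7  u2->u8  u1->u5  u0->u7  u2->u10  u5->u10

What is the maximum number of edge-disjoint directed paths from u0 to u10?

Assign every edge capacity 1; by Menger, the answer equals the max flow.
Path u0→u10 (+1); total 1.
Path u0→u1→u10 (+1); total 2.
Path u0→u3→u10 (+1); total 3.
Path u0→u8→u10 (+1); total 4.
No residual u0→u10 path; max flow = 4.
Certifying cut of size 4: {u0→u1, u0→u10, u0→u3, u0→u8}.

4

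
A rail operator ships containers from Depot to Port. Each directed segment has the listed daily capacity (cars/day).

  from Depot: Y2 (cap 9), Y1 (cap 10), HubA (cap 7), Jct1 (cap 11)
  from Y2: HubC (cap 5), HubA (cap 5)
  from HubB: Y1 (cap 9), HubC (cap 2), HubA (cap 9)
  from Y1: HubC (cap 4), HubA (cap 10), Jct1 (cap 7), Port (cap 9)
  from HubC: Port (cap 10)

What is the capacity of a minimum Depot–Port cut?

15

Augment Depot→Y1→Port: bottleneck 9, flow now 9.
Augment Depot→Y2→HubC→Port: bottleneck 5, flow now 14.
Augment Depot→Y1→HubC→Port: bottleneck 1, flow now 15.
No augmenting path remains; maximum flow = 15.
By max-flow min-cut, the minimum cut capacity equals the max flow.
In the residual graph, reachable from Depot: {Depot, Y2, HubA, Jct1}.
Min-cut edges: Depot→Y1 (10), Y2→HubC (5); capacity 10 + 5 = 15.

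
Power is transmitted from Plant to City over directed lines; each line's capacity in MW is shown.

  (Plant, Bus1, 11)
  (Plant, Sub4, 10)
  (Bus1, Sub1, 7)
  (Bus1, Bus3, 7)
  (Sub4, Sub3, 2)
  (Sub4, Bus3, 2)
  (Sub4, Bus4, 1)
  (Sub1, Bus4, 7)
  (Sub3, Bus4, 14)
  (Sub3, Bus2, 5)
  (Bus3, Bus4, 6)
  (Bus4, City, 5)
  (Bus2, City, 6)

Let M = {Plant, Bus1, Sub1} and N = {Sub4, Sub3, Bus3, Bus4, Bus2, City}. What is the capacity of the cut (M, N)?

24

Edges leaving {Plant, Bus1, Sub1}: Plant→Sub4 (10), Bus1→Bus3 (7), Sub1→Bus4 (7).
Cut capacity = 10 + 7 + 7 = 24.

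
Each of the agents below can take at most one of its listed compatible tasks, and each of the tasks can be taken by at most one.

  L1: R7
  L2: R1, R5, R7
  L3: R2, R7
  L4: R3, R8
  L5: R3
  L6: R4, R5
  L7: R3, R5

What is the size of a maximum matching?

7

Unit-capacity flow: source→left, listed edges, right→sink; max matching = max flow.
Augmenting path L1→R7 (+1); matched 1.
Augmenting path L2→R1 (+1); matched 2.
Augmenting path L3→R2 (+1); matched 3.
Augmenting path L4→R3 (+1); matched 4.
Augmenting path L6→R4 (+1); matched 5.
Augmenting path L7→R5 (+1); matched 6.
Augmenting path L5→R3→L4→R8 (+1); matched 7.
No augmenting path remains; maximum matching = 7.
König certificate: {L1, L2, L3, L4, L5, L6, L7} is a vertex cover of size 7 (every listed pair touches it), so no matching can be larger.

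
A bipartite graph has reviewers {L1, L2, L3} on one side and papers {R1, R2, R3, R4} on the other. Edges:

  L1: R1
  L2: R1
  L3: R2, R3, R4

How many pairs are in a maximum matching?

Unit-capacity flow: source→left, listed edges, right→sink; max matching = max flow.
Augmenting path L1→R1 (+1); matched 1.
Augmenting path L3→R2 (+1); matched 2.
No augmenting path remains; maximum matching = 2.
König certificate: {L3, R1} is a vertex cover of size 2 (every listed pair touches it), so no matching can be larger.

2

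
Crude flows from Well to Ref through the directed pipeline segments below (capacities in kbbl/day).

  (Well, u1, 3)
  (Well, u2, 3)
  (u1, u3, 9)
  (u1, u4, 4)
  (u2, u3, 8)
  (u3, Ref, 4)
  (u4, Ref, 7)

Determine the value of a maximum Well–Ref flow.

Augment Well→u1→u3→Ref: bottleneck 3, flow now 3.
Augment Well→u2→u3→Ref: bottleneck 1, flow now 4.
Augment Well→u2→u3→u1→u4→Ref: bottleneck 2, flow now 6. (uses reverse residual edge)
No augmenting path remains; maximum flow = 6.
In the residual graph, reachable from Well: {Well}.
Min-cut edges: Well→u1 (3), Well→u2 (3); capacity 3 + 3 = 6.
This cut is saturated, so no flow can exceed 6.

6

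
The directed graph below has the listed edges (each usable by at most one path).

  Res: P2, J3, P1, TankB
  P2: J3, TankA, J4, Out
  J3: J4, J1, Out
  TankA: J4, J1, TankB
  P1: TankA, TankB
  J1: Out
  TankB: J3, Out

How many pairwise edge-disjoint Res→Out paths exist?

4

Assign every edge capacity 1; by Menger, the answer equals the max flow.
Path Res→P2→Out (+1); total 1.
Path Res→J3→Out (+1); total 2.
Path Res→TankB→Out (+1); total 3.
Path Res→P1→TankA→J1→Out (+1); total 4.
No residual Res→Out path; max flow = 4.
Certifying cut of size 4: {Res→J3, Res→P1, Res→P2, Res→TankB}.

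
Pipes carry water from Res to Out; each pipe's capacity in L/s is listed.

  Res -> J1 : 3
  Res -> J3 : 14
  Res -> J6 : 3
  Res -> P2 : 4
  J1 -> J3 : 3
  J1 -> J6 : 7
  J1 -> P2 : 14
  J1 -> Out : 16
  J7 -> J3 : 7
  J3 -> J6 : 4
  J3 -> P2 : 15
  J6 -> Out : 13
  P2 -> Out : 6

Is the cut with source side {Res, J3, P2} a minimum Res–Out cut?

Yes — it is a minimum cut (capacity 16).

Given cut capacity: 3 + 3 + 4 + 6 = 16.
Augment Res→J1→Out: bottleneck 3, flow now 3.
Augment Res→J6→Out: bottleneck 3, flow now 6.
Augment Res→P2→Out: bottleneck 4, flow now 10.
Augment Res→J3→J6→Out: bottleneck 4, flow now 14.
Augment Res→J3→P2→Out: bottleneck 2, flow now 16.
No augmenting path remains; maximum flow = 16.
Cut capacity 16 equals the max flow, so it is a minimum cut.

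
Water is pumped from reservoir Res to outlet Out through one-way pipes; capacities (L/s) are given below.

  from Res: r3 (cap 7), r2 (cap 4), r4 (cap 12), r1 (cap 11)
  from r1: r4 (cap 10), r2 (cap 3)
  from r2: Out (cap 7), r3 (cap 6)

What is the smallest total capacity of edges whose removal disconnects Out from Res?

7

Augment Res→r2→Out: bottleneck 4, flow now 4.
Augment Res→r1→r2→Out: bottleneck 3, flow now 7.
No augmenting path remains; maximum flow = 7.
By max-flow min-cut, the minimum cut capacity equals the max flow.
In the residual graph, reachable from Res: {Res, r1, r3, r4}.
Min-cut edges: Res→r2 (4), r1→r2 (3); capacity 4 + 3 = 7.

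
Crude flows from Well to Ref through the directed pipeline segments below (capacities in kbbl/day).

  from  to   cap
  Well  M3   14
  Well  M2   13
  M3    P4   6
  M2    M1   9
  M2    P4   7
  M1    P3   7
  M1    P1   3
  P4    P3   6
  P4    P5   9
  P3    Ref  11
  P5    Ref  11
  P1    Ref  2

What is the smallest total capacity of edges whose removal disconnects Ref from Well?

19

Augment Well→M3→P4→P3→Ref: bottleneck 6, flow now 6.
Augment Well→M2→M1→P3→Ref: bottleneck 5, flow now 11.
Augment Well→M2→M1→P1→Ref: bottleneck 2, flow now 13.
Augment Well→M2→P4→P5→Ref: bottleneck 6, flow now 19.
No augmenting path remains; maximum flow = 19.
By max-flow min-cut, the minimum cut capacity equals the max flow.
In the residual graph, reachable from Well: {Well, M3}.
Min-cut edges: Well→M2 (13), M3→P4 (6); capacity 13 + 6 = 19.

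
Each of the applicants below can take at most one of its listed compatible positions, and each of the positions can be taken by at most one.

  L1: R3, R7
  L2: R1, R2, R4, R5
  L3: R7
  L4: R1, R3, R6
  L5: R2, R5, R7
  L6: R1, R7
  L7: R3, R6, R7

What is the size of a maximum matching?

Unit-capacity flow: source→left, listed edges, right→sink; max matching = max flow.
Augmenting path L1→R3 (+1); matched 1.
Augmenting path L2→R1 (+1); matched 2.
Augmenting path L3→R7 (+1); matched 3.
Augmenting path L4→R6 (+1); matched 4.
Augmenting path L5→R2 (+1); matched 5.
Augmenting path L6→R1→L2→R4 (+1); matched 6.
No augmenting path remains; maximum matching = 6.
König certificate: {L2, L5, R1, R3, R6, R7} is a vertex cover of size 6 (every listed pair touches it), so no matching can be larger.

6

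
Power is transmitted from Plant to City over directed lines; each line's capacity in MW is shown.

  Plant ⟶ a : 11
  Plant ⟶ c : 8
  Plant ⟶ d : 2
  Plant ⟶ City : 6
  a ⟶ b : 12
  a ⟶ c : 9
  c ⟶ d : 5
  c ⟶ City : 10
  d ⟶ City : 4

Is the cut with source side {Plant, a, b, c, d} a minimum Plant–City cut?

Given cut capacity: 6 + 10 + 4 = 20.
Augment Plant→City: bottleneck 6, flow now 6.
Augment Plant→c→City: bottleneck 8, flow now 14.
Augment Plant→d→City: bottleneck 2, flow now 16.
Augment Plant→a→c→City: bottleneck 2, flow now 18.
Augment Plant→a→c→d→City: bottleneck 2, flow now 20.
No augmenting path remains; maximum flow = 20.
Cut capacity 20 equals the max flow, so it is a minimum cut.

Yes — it is a minimum cut (capacity 20).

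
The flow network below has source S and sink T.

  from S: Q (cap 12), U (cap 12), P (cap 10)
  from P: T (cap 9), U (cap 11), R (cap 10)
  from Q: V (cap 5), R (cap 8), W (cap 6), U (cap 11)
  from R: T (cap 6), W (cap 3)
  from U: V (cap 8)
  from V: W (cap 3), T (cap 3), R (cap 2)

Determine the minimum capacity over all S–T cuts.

18

Augment S→P→T: bottleneck 9, flow now 9.
Augment S→P→R→T: bottleneck 1, flow now 10.
Augment S→Q→R→T: bottleneck 5, flow now 15.
Augment S→Q→V→T: bottleneck 3, flow now 18.
No augmenting path remains; maximum flow = 18.
By max-flow min-cut, the minimum cut capacity equals the max flow.
In the residual graph, reachable from S: {S, P, Q, R, U, V, W}.
Min-cut edges: P→T (9), R→T (6), V→T (3); capacity 9 + 6 + 3 = 18.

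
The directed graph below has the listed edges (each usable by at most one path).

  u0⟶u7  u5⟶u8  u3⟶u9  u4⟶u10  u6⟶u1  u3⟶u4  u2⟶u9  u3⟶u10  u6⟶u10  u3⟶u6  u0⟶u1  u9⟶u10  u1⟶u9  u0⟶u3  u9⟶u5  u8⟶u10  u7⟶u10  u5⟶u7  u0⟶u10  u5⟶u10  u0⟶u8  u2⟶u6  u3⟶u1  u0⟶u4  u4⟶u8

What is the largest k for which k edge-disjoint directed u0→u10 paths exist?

6

Assign every edge capacity 1; by Menger, the answer equals the max flow.
Path u0→u10 (+1); total 1.
Path u0→u3→u10 (+1); total 2.
Path u0→u4→u10 (+1); total 3.
Path u0→u7→u10 (+1); total 4.
Path u0→u8→u10 (+1); total 5.
Path u0→u1→u9→u10 (+1); total 6.
No residual u0→u10 path; max flow = 6.
Certifying cut of size 6: {u0→u1, u0→u10, u0→u3, u0→u4, u0→u7, u0→u8}.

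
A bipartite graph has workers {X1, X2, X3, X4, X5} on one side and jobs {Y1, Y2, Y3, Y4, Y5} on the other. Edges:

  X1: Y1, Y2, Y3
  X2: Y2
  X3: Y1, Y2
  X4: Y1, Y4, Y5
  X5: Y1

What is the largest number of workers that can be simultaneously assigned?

4

Unit-capacity flow: source→left, listed edges, right→sink; max matching = max flow.
Augmenting path X1→Y1 (+1); matched 1.
Augmenting path X2→Y2 (+1); matched 2.
Augmenting path X4→Y4 (+1); matched 3.
Augmenting path X3→Y1→X1→Y3 (+1); matched 4.
No augmenting path remains; maximum matching = 4.
König certificate: {X1, X4, Y1, Y2} is a vertex cover of size 4 (every listed pair touches it), so no matching can be larger.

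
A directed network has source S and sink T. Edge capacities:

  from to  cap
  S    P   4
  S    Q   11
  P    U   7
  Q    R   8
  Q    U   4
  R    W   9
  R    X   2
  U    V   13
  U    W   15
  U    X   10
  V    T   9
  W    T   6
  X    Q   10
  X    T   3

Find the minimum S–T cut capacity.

Augment S→P→U→V→T: bottleneck 4, flow now 4.
Augment S→Q→R→W→T: bottleneck 6, flow now 10.
Augment S→Q→R→X→T: bottleneck 2, flow now 12.
Augment S→Q→U→V→T: bottleneck 3, flow now 15.
No augmenting path remains; maximum flow = 15.
By max-flow min-cut, the minimum cut capacity equals the max flow.
In the residual graph, reachable from S: {S}.
Min-cut edges: S→P (4), S→Q (11); capacity 4 + 11 = 15.

15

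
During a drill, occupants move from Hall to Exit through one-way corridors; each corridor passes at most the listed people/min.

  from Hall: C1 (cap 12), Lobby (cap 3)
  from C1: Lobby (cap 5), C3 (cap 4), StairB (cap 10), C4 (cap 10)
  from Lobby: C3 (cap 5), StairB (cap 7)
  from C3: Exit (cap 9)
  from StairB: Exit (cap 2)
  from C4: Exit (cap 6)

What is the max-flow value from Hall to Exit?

Augment Hall→C1→C3→Exit: bottleneck 4, flow now 4.
Augment Hall→C1→StairB→Exit: bottleneck 2, flow now 6.
Augment Hall→C1→C4→Exit: bottleneck 6, flow now 12.
Augment Hall→Lobby→C3→Exit: bottleneck 3, flow now 15.
No augmenting path remains; maximum flow = 15.
In the residual graph, reachable from Hall: {Hall}.
Min-cut edges: Hall→C1 (12), Hall→Lobby (3); capacity 12 + 3 = 15.
This cut is saturated, so no flow can exceed 15.

15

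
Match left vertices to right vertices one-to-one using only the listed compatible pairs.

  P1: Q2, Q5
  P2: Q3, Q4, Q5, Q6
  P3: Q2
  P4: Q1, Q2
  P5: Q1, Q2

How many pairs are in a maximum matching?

Unit-capacity flow: source→left, listed edges, right→sink; max matching = max flow.
Augmenting path P1→Q2 (+1); matched 1.
Augmenting path P2→Q3 (+1); matched 2.
Augmenting path P4→Q1 (+1); matched 3.
Augmenting path P3→Q2→P1→Q5 (+1); matched 4.
No augmenting path remains; maximum matching = 4.
König certificate: {P1, P2, Q1, Q2} is a vertex cover of size 4 (every listed pair touches it), so no matching can be larger.

4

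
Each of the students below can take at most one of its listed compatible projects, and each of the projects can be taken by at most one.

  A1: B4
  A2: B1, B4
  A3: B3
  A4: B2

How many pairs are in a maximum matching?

Unit-capacity flow: source→left, listed edges, right→sink; max matching = max flow.
Augmenting path A1→B4 (+1); matched 1.
Augmenting path A2→B1 (+1); matched 2.
Augmenting path A3→B3 (+1); matched 3.
Augmenting path A4→B2 (+1); matched 4.
No augmenting path remains; maximum matching = 4.
König certificate: {A1, A2, A3, A4} is a vertex cover of size 4 (every listed pair touches it), so no matching can be larger.

4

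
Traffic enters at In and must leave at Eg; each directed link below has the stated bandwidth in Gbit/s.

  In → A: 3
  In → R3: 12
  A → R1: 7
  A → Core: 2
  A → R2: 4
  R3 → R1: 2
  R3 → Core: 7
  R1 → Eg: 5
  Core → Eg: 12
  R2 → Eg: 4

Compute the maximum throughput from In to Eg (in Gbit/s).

Augment In→A→R1→Eg: bottleneck 3, flow now 3.
Augment In→R3→R1→Eg: bottleneck 2, flow now 5.
Augment In→R3→Core→Eg: bottleneck 7, flow now 12.
No augmenting path remains; maximum flow = 12.
In the residual graph, reachable from In: {In, R3}.
Min-cut edges: In→A (3), R3→R1 (2), R3→Core (7); capacity 3 + 2 + 7 = 12.
This cut is saturated, so no flow can exceed 12.

12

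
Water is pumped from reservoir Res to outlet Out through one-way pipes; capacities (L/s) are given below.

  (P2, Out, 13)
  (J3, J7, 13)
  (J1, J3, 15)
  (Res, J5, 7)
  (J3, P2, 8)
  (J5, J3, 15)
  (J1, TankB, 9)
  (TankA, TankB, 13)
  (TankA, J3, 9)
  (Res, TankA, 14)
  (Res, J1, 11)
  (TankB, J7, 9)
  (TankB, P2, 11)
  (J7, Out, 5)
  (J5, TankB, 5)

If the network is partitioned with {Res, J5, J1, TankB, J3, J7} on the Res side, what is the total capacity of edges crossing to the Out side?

Edges leaving {Res, J5, J1, TankB, J3, J7}: Res→TankA (14), TankB→P2 (11), J3→P2 (8), J7→Out (5).
Cut capacity = 14 + 11 + 8 + 5 = 38.

38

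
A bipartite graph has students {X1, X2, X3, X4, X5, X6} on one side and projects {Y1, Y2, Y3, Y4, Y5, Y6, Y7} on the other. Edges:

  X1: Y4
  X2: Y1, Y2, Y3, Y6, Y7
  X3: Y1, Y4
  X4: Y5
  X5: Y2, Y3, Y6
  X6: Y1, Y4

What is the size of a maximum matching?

5

Unit-capacity flow: source→left, listed edges, right→sink; max matching = max flow.
Augmenting path X1→Y4 (+1); matched 1.
Augmenting path X2→Y1 (+1); matched 2.
Augmenting path X4→Y5 (+1); matched 3.
Augmenting path X5→Y2 (+1); matched 4.
Augmenting path X3→Y1→X2→Y3 (+1); matched 5.
No augmenting path remains; maximum matching = 5.
König certificate: {X2, X4, X5, Y1, Y4} is a vertex cover of size 5 (every listed pair touches it), so no matching can be larger.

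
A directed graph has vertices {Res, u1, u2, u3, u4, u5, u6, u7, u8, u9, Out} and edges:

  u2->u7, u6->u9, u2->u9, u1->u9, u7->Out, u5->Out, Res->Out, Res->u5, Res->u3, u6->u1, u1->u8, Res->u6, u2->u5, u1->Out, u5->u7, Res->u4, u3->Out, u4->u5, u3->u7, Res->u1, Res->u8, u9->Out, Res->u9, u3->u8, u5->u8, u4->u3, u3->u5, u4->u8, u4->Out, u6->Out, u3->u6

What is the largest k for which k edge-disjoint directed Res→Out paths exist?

7

Assign every edge capacity 1; by Menger, the answer equals the max flow.
Path Res→Out (+1); total 1.
Path Res→u1→Out (+1); total 2.
Path Res→u3→Out (+1); total 3.
Path Res→u4→Out (+1); total 4.
Path Res→u5→Out (+1); total 5.
Path Res→u6→Out (+1); total 6.
Path Res→u9→Out (+1); total 7.
No residual Res→Out path; max flow = 7.
Certifying cut of size 7: {Res→Out, Res→u1, Res→u3, Res→u4, Res→u5, Res→u6, Res→u9}.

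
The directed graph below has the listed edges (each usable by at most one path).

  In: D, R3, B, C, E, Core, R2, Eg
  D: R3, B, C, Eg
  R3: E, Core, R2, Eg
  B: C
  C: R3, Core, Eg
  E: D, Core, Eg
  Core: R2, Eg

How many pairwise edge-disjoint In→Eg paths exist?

Assign every edge capacity 1; by Menger, the answer equals the max flow.
Path In→Eg (+1); total 1.
Path In→D→Eg (+1); total 2.
Path In→R3→Eg (+1); total 3.
Path In→C→Eg (+1); total 4.
Path In→E→Eg (+1); total 5.
Path In→Core→Eg (+1); total 6.
No residual In→Eg path; max flow = 6.
Certifying cut of size 6: {C→Eg, Core→Eg, D→Eg, E→Eg, In→Eg, R3→Eg}.

6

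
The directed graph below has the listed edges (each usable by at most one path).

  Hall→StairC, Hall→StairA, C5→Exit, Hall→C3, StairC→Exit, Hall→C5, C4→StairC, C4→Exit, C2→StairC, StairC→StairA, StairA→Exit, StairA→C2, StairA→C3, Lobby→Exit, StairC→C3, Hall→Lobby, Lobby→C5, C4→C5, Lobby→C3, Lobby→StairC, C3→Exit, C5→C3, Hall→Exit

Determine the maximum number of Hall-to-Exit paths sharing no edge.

6

Assign every edge capacity 1; by Menger, the answer equals the max flow.
Path Hall→Exit (+1); total 1.
Path Hall→Lobby→Exit (+1); total 2.
Path Hall→StairC→Exit (+1); total 3.
Path Hall→StairA→Exit (+1); total 4.
Path Hall→C5→Exit (+1); total 5.
Path Hall→C3→Exit (+1); total 6.
No residual Hall→Exit path; max flow = 6.
Certifying cut of size 6: {Hall→C3, Hall→C5, Hall→Exit, Hall→Lobby, Hall→StairA, Hall→StairC}.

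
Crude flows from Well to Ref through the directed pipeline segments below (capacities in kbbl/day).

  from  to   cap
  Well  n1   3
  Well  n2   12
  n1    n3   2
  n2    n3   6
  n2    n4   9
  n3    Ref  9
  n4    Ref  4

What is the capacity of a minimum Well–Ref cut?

12

Augment Well→n1→n3→Ref: bottleneck 2, flow now 2.
Augment Well→n2→n3→Ref: bottleneck 6, flow now 8.
Augment Well→n2→n4→Ref: bottleneck 4, flow now 12.
No augmenting path remains; maximum flow = 12.
By max-flow min-cut, the minimum cut capacity equals the max flow.
In the residual graph, reachable from Well: {Well, n1, n2, n4}.
Min-cut edges: n1→n3 (2), n2→n3 (6), n4→Ref (4); capacity 2 + 6 + 4 = 12.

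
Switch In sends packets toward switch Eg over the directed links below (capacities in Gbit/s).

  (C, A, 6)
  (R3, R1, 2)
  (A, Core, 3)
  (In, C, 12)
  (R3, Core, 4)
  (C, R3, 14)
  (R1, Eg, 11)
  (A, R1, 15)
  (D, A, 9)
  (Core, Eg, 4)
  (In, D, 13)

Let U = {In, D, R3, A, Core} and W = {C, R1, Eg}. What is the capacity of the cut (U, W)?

33

Edges leaving {In, D, R3, A, Core}: In→C (12), R3→R1 (2), A→R1 (15), Core→Eg (4).
Cut capacity = 12 + 2 + 15 + 4 = 33.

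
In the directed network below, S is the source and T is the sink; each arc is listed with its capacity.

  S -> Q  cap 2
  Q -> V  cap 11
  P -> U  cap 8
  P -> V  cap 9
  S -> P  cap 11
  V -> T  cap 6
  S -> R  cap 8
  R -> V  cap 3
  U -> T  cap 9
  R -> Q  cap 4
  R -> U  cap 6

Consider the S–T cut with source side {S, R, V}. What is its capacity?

29

Edges leaving {S, R, V}: S→P (11), S→Q (2), R→Q (4), R→U (6), V→T (6).
Cut capacity = 11 + 2 + 4 + 6 + 6 = 29.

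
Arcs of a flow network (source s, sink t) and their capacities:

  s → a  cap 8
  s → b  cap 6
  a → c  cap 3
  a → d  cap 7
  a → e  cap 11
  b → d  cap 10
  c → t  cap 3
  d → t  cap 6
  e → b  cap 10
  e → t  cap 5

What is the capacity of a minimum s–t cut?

Augment s→a→c→t: bottleneck 3, flow now 3.
Augment s→a→d→t: bottleneck 5, flow now 8.
Augment s→b→d→t: bottleneck 1, flow now 9.
Augment s→b→d→a→e→t: bottleneck 5, flow now 14. (uses reverse residual edge)
No augmenting path remains; maximum flow = 14.
By max-flow min-cut, the minimum cut capacity equals the max flow.
In the residual graph, reachable from s: {s}.
Min-cut edges: s→a (8), s→b (6); capacity 8 + 6 = 14.

14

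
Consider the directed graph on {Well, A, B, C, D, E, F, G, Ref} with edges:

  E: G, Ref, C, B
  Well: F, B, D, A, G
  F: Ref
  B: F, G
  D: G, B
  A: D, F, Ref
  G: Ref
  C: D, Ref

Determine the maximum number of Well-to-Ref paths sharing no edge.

3

Assign every edge capacity 1; by Menger, the answer equals the max flow.
Path Well→A→Ref (+1); total 1.
Path Well→F→Ref (+1); total 2.
Path Well→G→Ref (+1); total 3.
No residual Well→Ref path; max flow = 3.
Certifying cut of size 3: {F→Ref, G→Ref, Well→A}.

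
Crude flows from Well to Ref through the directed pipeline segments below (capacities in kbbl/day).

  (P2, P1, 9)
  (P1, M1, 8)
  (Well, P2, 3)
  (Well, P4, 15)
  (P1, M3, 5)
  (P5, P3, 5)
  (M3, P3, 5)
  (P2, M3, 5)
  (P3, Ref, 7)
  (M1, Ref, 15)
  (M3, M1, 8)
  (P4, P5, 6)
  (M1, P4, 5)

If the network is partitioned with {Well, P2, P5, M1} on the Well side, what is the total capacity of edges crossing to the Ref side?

54

Edges leaving {Well, P2, P5, M1}: Well→P4 (15), P2→M3 (5), P2→P1 (9), P5→P3 (5), M1→P4 (5), M1→Ref (15).
Cut capacity = 15 + 5 + 9 + 5 + 5 + 15 = 54.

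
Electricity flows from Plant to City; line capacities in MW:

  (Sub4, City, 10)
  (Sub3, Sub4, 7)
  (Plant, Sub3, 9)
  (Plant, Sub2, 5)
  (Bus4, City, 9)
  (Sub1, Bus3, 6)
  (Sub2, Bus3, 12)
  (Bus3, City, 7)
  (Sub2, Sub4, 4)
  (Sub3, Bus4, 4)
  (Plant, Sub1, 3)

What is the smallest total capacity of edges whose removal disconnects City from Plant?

Augment Plant→Sub3→Sub4→City: bottleneck 7, flow now 7.
Augment Plant→Sub3→Bus4→City: bottleneck 2, flow now 9.
Augment Plant→Sub1→Bus3→City: bottleneck 3, flow now 12.
Augment Plant→Sub2→Bus3→City: bottleneck 4, flow now 16.
Augment Plant→Sub2→Sub4→City: bottleneck 1, flow now 17.
No augmenting path remains; maximum flow = 17.
By max-flow min-cut, the minimum cut capacity equals the max flow.
In the residual graph, reachable from Plant: {Plant}.
Min-cut edges: Plant→Sub3 (9), Plant→Sub1 (3), Plant→Sub2 (5); capacity 9 + 3 + 5 = 17.

17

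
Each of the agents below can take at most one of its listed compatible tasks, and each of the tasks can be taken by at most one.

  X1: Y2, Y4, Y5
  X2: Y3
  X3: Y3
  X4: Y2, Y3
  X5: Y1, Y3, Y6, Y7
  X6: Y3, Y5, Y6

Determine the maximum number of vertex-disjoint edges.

Unit-capacity flow: source→left, listed edges, right→sink; max matching = max flow.
Augmenting path X1→Y2 (+1); matched 1.
Augmenting path X2→Y3 (+1); matched 2.
Augmenting path X5→Y1 (+1); matched 3.
Augmenting path X6→Y5 (+1); matched 4.
Augmenting path X4→Y2→X1→Y4 (+1); matched 5.
No augmenting path remains; maximum matching = 5.
König certificate: {X1, X4, X5, X6, Y3} is a vertex cover of size 5 (every listed pair touches it), so no matching can be larger.

5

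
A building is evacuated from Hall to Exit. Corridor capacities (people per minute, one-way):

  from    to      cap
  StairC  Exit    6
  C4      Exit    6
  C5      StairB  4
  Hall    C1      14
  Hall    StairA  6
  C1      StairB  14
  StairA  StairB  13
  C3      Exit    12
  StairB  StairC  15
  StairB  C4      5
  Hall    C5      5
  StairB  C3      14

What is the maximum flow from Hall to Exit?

Augment Hall→C1→StairB→C3→Exit: bottleneck 12, flow now 12.
Augment Hall→C1→StairB→StairC→Exit: bottleneck 2, flow now 14.
Augment Hall→StairA→StairB→StairC→Exit: bottleneck 4, flow now 18.
Augment Hall→StairA→StairB→C4→Exit: bottleneck 2, flow now 20.
Augment Hall→C5→StairB→C4→Exit: bottleneck 3, flow now 23.
No augmenting path remains; maximum flow = 23.
In the residual graph, reachable from Hall: {Hall, C1, StairA, C5, StairB, C3, StairC}.
Min-cut edges: StairB→C4 (5), C3→Exit (12), StairC→Exit (6); capacity 5 + 12 + 6 = 23.
This cut is saturated, so no flow can exceed 23.

23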